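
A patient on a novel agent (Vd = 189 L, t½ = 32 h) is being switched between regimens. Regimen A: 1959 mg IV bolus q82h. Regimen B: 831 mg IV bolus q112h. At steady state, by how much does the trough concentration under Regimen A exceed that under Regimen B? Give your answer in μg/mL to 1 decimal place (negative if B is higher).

1.7 μg/mL

Regimen A: f = (1/2)^(82/32) ≈ 0.1693; Cmin,ss = (1959/189)·f/(1−f) ≈ 2.112 μg/mL.
Regimen B: f = (1/2)^(112/32) ≈ 0.0884; Cmin,ss = (831/189)·f/(1−f) ≈ 0.426 μg/mL.
Difference ≈ 2.112 − 0.426 ≈ 1.686 μg/mL.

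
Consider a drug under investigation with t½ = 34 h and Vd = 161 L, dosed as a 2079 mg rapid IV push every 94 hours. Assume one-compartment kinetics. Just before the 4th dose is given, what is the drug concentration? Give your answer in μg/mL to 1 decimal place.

f = (1/2)^(τ/t½) = (1/2)^(94/34) ≈ 0.1471.
C₀ = D/Vd = 2079/161 ≈ 12.913 μg/mL.
Before the 4th dose, 3 doses have been given. Superposition: Cmin = C₀·(f + f² + … + f^3).
≈ 12.913 × (0.1471 + 0.0216 + 0.0032) ≈ 12.913 × 0.1719 ≈ 2.220 μg/mL.

2.2 μg/mL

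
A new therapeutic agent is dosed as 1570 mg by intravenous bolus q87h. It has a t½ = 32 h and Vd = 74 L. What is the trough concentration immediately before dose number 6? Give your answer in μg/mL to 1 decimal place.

3.8 μg/mL

f = (1/2)^(τ/t½) = (1/2)^(87/32) ≈ 0.1519.
C₀ = D/Vd = 1570/74 ≈ 21.216 μg/mL.
Before the 6th dose, 5 doses have been given. Superposition: Cmin = C₀·(f + f² + … + f^5).
≈ 21.216 × (0.1519 + 0.0231 + 0.0035 + 0.0005 + 0.0001) ≈ 21.216 × 0.1791 ≈ 3.800 μg/mL.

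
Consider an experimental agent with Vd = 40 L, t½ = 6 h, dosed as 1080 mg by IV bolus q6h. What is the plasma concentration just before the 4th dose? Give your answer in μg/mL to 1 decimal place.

f = (1/2)^(τ/t½) = (1/2)^(6/6) ≈ 0.5000.
C₀ = D/Vd = 1080/40 ≈ 27.000 μg/mL.
Before the 4th dose, 3 doses have been given. Superposition: Cmin = C₀·(f + f² + … + f^3).
≈ 27.000 × (0.5000 + 0.2500 + 0.1250) ≈ 27.000 × 0.8750 ≈ 23.625 μg/mL.

23.6 μg/mL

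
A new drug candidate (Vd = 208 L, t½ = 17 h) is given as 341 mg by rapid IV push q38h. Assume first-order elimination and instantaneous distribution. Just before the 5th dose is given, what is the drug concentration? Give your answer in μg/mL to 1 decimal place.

f = (1/2)^(τ/t½) = (1/2)^(38/17) ≈ 0.2124.
C₀ = D/Vd = 341/208 ≈ 1.639 μg/mL.
Before the 5th dose, 4 doses have been given. Superposition: Cmin = C₀·(f + f² + … + f^4).
≈ 1.639 × (0.2124 + 0.0451 + 0.0096 + 0.0020) ≈ 1.639 × 0.2691 ≈ 0.441 μg/mL.

0.4 μg/mL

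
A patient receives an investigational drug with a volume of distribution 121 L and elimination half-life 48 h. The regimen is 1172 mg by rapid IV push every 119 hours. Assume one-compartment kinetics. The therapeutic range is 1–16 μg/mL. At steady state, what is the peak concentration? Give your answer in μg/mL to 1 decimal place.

τ/t½ = 119/48 ≈ 2.4792, so fraction remaining f = (1/2)^(119/48) ≈ 0.1793.
At steady state, accumulation factor R = 1/(1 − e^(−kτ)) ≈ 1.2185.
Single-dose peak C₀ = D/Vd = 1172/121 ≈ 9.686 μg/mL.
Cmax,ss = C₀/(1 − f) ≈ 9.686/0.8207 ≈ 11.802 μg/mL.
Peak 11.8 μg/mL vs MTC 16 μg/mL: below toxic threshold.

11.8 μg/mL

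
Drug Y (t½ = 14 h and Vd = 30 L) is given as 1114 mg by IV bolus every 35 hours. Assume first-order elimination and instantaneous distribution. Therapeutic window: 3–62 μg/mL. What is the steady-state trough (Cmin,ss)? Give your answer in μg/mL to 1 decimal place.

Over one 35-h interval, 35/14 ≈ 2.5 half-lives elapse, leaving f ≈ 0.1768 of each dose.
Accumulation ratio R = 1/(1 − f) ≈ 1/0.8232 ≈ 1.2148.
Each bolus raises the concentration by D/Vd = 1114/30 ≈ 37.133 μg/mL.
Steady-state peak Cmax,ss = C₀·R ≈ 37.133 × 1.2148 ≈ 45.109 μg/mL.
One interval later, Cmin,ss = Cmax,ss·e^(−kτ) ≈ 45.109 × 0.1768 ≈ 7.975 μg/mL.
Trough 8.0 μg/mL vs MEC 3 μg/mL: adequate.

8.0 μg/mL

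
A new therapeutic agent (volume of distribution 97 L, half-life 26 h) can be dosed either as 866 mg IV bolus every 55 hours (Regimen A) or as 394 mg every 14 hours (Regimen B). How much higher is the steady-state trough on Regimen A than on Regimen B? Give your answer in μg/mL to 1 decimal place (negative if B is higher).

-6.3 μg/mL

Regimen A: f = (1/2)^(55/26) ≈ 0.2308; Cmin,ss = (866/97)·f/(1−f) ≈ 2.679 μg/mL.
Regimen B: f = (1/2)^(14/26) ≈ 0.6885; Cmin,ss = (394/97)·f/(1−f) ≈ 8.978 μg/mL.
Difference ≈ 2.679 − 8.978 ≈ -6.299 μg/mL.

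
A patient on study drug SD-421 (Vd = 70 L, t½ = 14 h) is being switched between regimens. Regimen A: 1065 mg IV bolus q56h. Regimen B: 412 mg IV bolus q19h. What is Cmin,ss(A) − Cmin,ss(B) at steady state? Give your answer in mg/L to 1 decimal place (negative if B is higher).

-2.8 mg/L

Regimen A: f = (1/2)^(56/14) ≈ 0.0625; Cmin,ss = (1065/70)·f/(1−f) ≈ 1.014 mg/L.
Regimen B: f = (1/2)^(19/14) ≈ 0.3904; Cmin,ss = (412/70)·f/(1−f) ≈ 3.769 mg/L.
Difference ≈ 1.014 − 3.769 ≈ -2.755 mg/L.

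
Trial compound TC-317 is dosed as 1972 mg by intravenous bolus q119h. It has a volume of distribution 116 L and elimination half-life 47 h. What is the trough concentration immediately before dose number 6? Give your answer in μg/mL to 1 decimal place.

f = (1/2)^(τ/t½) = (1/2)^(119/47) ≈ 0.1729.
C₀ = D/Vd = 1972/116 ≈ 17.000 μg/mL.
Before the 6th dose, 5 doses have been given. Superposition: Cmin = C₀·(f + f² + … + f^5).
≈ 17.000 × (0.1729 + 0.0299 + 0.0052 + 0.0009 + 0.0002) ≈ 17.000 × 0.2091 ≈ 3.555 μg/mL.

3.6 μg/mL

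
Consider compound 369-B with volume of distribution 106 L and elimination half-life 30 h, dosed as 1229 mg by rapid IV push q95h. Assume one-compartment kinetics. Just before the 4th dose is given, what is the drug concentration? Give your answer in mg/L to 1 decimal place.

1.5 mg/L

f = (1/2)^(τ/t½) = (1/2)^(95/30) ≈ 0.1114.
C₀ = D/Vd = 1229/106 ≈ 11.594 mg/L.
Before the 4th dose, 3 doses have been given. Superposition: Cmin = C₀·(f + f² + … + f^3).
≈ 11.594 × (0.1114 + 0.0124 + 0.0014) ≈ 11.594 × 0.1252 ≈ 1.452 mg/L.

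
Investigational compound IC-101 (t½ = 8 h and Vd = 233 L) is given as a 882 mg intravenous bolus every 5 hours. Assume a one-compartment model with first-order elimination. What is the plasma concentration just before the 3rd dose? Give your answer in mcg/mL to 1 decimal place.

4.0 mcg/mL

f = (1/2)^(τ/t½) = (1/2)^(5/8) ≈ 0.6484.
C₀ = D/Vd = 882/233 ≈ 3.785 mcg/mL.
Before the 3rd dose, 2 doses have been given. Superposition: Cmin = C₀·(f + f²).
≈ 3.785 × (0.6484 + 0.4204) ≈ 3.785 × 1.0688 ≈ 4.045 mcg/mL.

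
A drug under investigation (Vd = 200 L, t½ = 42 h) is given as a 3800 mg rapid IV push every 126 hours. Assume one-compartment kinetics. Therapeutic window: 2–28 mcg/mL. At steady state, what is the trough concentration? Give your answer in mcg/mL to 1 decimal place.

2.7 mcg/mL

τ = 126 h = 3 half-lives, so f = (1/2)^3 = 0.125.
Accumulation ratio R = 1/(1 − f) = 1/0.875 = 8/7.
Single-dose peak C₀ = D/Vd = 3800/200 = 19 mcg/mL.
Steady-state peak Cmax,ss = C₀·R = 19 × 8/7 ≈ 21.714 mcg/mL.
Steady-state trough Cmin,ss = Cmax,ss·f ≈ 21.714 × 0.125 ≈ 2.714 mcg/mL.
Trough 2.7 mcg/mL vs MEC 2 mcg/mL: adequate.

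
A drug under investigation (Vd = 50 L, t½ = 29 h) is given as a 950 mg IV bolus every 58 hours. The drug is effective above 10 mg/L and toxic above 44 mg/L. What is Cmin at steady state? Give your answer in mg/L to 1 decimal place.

The dosing interval is 2 half-lives, so f = 2^(−2) = 0.25.
Accumulation ratio R = 1/(1 − f) = 1/0.75 = 4/3.
Single-dose peak C₀ = D/Vd = 950/50 = 19 mg/L.
Steady-state peak Cmax,ss = C₀·R = 19 × 4/3 ≈ 25.333 mg/L.
Steady-state trough Cmin,ss = Cmax,ss·f ≈ 25.333 × 0.25 ≈ 6.333 mg/L.
Trough 6.3 mg/L vs MEC 10 mg/L: subtherapeutic.

6.3 mg/L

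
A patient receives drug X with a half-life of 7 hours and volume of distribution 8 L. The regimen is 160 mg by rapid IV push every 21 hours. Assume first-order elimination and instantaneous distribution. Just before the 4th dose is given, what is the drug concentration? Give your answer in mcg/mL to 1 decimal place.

f = (1/2)^(τ/t½) = (1/2)^(21/7) ≈ 0.1250.
C₀ = D/Vd = 160/8 ≈ 20.000 mcg/mL.
Before the 4th dose, 3 doses have been given. Superposition: Cmin = C₀·(f + f² + … + f^3).
≈ 20.000 × (0.1250 + 0.0156 + 0.0020) ≈ 20.000 × 0.1426 ≈ 2.852 mcg/mL.

2.9 mcg/mL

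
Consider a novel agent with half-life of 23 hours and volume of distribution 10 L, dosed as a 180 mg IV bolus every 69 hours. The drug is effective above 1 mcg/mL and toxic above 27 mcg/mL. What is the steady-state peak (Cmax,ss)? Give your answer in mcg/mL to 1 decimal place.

τ = 69 h = 3 half-lives, so f = (1/2)^3 = 0.125.
Accumulation ratio R = 1/(1 − f) = 1/0.875 = 8/7.
Single-dose peak C₀ = D/Vd = 180/10 = 18 mcg/mL.
Steady-state peak Cmax,ss = C₀·R = 18 × 8/7 ≈ 20.571 mcg/mL.
Peak 20.6 mcg/mL vs MTC 27 mcg/mL: below toxic threshold.

20.6 mcg/mL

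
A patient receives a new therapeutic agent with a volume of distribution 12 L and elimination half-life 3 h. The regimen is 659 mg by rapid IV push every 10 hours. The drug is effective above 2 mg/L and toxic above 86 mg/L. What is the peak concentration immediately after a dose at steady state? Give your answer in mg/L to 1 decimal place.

τ/t½ = 10/3 ≈ 3.3333, so fraction remaining f = (1/2)^(10/3) ≈ 0.0992.
At steady state, accumulation factor R = 1/(1 − e^(−kτ)) ≈ 1.1101.
Single-dose peak C₀ = D/Vd = 659/12 ≈ 54.917 mg/L.
Cmax,ss = C₀/(1 − f) ≈ 54.917/0.9008 ≈ 60.965 mg/L.
Peak 61.0 mg/L vs MTC 86 mg/L: below toxic threshold.

61.0 mg/L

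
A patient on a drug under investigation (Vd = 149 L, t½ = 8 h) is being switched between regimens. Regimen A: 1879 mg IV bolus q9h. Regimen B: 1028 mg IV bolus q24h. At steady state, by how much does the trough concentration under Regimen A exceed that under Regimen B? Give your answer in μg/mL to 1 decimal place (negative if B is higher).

Regimen A: f = (1/2)^(9/8) ≈ 0.4585; Cmin,ss = (1879/149)·f/(1−f) ≈ 10.678 μg/mL.
Regimen B: f = (1/2)^(24/8) ≈ 0.1250; Cmin,ss = (1028/149)·f/(1−f) ≈ 0.986 μg/mL.
Difference ≈ 10.678 − 0.986 ≈ 9.692 μg/mL.

9.7 μg/mL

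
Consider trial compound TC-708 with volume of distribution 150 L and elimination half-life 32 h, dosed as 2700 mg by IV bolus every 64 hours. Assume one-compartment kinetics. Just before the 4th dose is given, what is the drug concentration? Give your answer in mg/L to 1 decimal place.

f = (1/2)^(τ/t½) = (1/2)^(64/32) ≈ 0.2500.
C₀ = D/Vd = 2700/150 ≈ 18.000 mg/L.
Before the 4th dose, 3 doses have been given. Superposition: Cmin = C₀·(f + f² + … + f^3).
≈ 18.000 × (0.2500 + 0.0625 + 0.0156) ≈ 18.000 × 0.3281 ≈ 5.906 mg/L.

5.9 mg/L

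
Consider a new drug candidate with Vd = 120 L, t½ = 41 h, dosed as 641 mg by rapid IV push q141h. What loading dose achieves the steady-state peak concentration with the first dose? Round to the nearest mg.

f = (1/2)^(141/41) ≈ 0.092204; accumulation ratio R = 1/(1−f) ≈ 1.10157.
Loading dose to hit Cmax,ss on first dose: D_load = D_maint·R ≈ 641 × 1.10157 ≈ 706.11 mg.

706 mg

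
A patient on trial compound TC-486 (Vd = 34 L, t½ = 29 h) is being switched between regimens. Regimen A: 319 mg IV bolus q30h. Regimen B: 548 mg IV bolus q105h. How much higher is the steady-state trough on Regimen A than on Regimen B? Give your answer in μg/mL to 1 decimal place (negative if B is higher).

7.5 μg/mL

Regimen A: f = (1/2)^(30/29) ≈ 0.4882; Cmin,ss = (319/34)·f/(1−f) ≈ 8.950 μg/mL.
Regimen B: f = (1/2)^(105/29) ≈ 0.0813; Cmin,ss = (548/34)·f/(1−f) ≈ 1.426 μg/mL.
Difference ≈ 8.950 − 1.426 ≈ 7.524 μg/mL.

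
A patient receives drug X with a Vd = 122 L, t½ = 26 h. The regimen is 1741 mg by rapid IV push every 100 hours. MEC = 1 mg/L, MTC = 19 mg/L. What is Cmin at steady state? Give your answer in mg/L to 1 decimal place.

1.1 mg/L

k = ln2/t½ = ln2/26 ≈ 0.026660 h⁻¹; fraction remaining f = e^(−kτ) = e^(−0.026660×100) ≈ 0.0695.
At steady state, accumulation factor R = 1/(1 − e^(−kτ)) ≈ 1.0747.
Each bolus raises the concentration by D/Vd = 1741/122 ≈ 14.270 mg/L.
Steady-state peak Cmax,ss = C₀·R ≈ 14.270 × 1.0747 ≈ 15.336 mg/L.
One interval later, Cmin,ss = Cmax,ss·e^(−kτ) ≈ 15.336 × 0.0695 ≈ 1.066 mg/L.
Trough 1.1 mg/L vs MEC 1 mg/L: adequate.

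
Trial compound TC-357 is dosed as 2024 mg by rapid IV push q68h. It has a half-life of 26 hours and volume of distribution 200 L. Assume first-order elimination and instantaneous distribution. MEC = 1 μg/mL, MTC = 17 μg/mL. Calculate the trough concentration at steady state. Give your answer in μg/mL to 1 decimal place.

2.0 μg/mL

Over one 68-h interval, 68/26 ≈ 2.6154 half-lives elapse, leaving f ≈ 0.1632 of each dose.
Accumulation ratio R = 1/(1 − f) ≈ 1/0.8368 ≈ 1.1950.
Single-dose peak C₀ = D/Vd = 2024/200 ≈ 10.120 μg/mL.
Cmax,ss = C₀/(1 − f) ≈ 10.120/0.8368 ≈ 12.094 μg/mL.
One interval later, Cmin,ss = Cmax,ss·e^(−kτ) ≈ 12.094 × 0.1632 ≈ 1.974 μg/mL.
Trough 2.0 μg/mL vs MEC 1 μg/mL: adequate.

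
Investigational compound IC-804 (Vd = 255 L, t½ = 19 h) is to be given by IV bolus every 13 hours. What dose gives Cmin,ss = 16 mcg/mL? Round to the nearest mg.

τ/t½ = 13/19 ≈ 0.68421, so f = (1/2)^(13/19) ≈ 0.622346.
Cmin,ss = (D/Vd)·f/(1−f), so D = Cmin,ss·Vd·(1−f)/f.
D = 16 × 255 × (1−f)/f ≈ 16 × 255 × 0.60682 ≈ 2475.83 mg.

2476 mg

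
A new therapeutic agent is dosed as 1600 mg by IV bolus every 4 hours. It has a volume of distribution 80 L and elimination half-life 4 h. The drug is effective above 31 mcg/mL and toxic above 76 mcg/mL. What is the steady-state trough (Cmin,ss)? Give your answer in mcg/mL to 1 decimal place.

τ = 4 h = 1 half-life, so f = (1/2)^1 = 0.5.
At steady state, R = 1/(1 − 0.5) = 2/1.
Single-dose peak C₀ = D/Vd = 1600/80 = 20 mcg/mL.
Steady-state peak Cmax,ss = C₀·R = 20 × 2/1 ≈ 40.000 mcg/mL.
Steady-state trough Cmin,ss = Cmax,ss·f ≈ 40.000 × 0.5 ≈ 20.000 mcg/mL.
Trough 20.0 mcg/mL vs MEC 31 mcg/mL: subtherapeutic.

20.0 mcg/mL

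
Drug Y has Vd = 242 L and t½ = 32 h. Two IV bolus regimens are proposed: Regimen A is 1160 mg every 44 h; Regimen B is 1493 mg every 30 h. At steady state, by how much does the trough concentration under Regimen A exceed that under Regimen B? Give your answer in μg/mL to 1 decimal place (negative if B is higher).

Regimen A: f = (1/2)^(44/32) ≈ 0.3856; Cmin,ss = (1160/242)·f/(1−f) ≈ 3.008 μg/mL.
Regimen B: f = (1/2)^(30/32) ≈ 0.5221; Cmin,ss = (1493/242)·f/(1−f) ≈ 6.740 μg/mL.
Difference ≈ 3.008 − 6.740 ≈ -3.732 μg/mL.

-3.7 μg/mL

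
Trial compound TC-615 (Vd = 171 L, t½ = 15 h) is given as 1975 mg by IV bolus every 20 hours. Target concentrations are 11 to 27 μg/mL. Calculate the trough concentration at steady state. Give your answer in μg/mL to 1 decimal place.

Over one 20-h interval, 20/15 ≈ 1.3333 half-lives elapse, leaving f ≈ 0.3969 of each dose.
At steady state, accumulation factor R = 1/(1 − e^(−kτ)) ≈ 1.6581.
Single-dose peak C₀ = D/Vd = 1975/171 ≈ 11.550 μg/mL.
Steady-state peak Cmax,ss = C₀·R ≈ 11.550 × 1.6581 ≈ 19.151 μg/mL.
Steady-state trough Cmin,ss = Cmax,ss·f ≈ 19.151 × 0.3969 ≈ 7.601 μg/mL.
Trough 7.6 μg/mL vs MEC 11 μg/mL: subtherapeutic.

7.6 μg/mL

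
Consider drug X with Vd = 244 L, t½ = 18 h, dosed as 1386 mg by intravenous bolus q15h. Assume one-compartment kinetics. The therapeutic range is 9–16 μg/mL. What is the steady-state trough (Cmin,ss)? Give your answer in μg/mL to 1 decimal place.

7.3 μg/mL

τ/t½ = 15/18 ≈ 0.83333, so fraction remaining f = (1/2)^(15/18) ≈ 0.5612.
At steady state, accumulation factor R = 1/(1 − e^(−kτ)) ≈ 2.2789.
Single-dose peak C₀ = D/Vd = 1386/244 ≈ 5.680 μg/mL.
Steady-state peak Cmax,ss = C₀·R ≈ 5.680 × 2.2789 ≈ 12.944 μg/mL.
One interval later, Cmin,ss = Cmax,ss·e^(−kτ) ≈ 12.944 × 0.5612 ≈ 7.264 μg/mL.
Trough 7.3 μg/mL vs MEC 9 μg/mL: subtherapeutic.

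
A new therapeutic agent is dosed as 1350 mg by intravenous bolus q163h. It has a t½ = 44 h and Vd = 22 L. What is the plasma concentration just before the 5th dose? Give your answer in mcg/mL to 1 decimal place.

f = (1/2)^(τ/t½) = (1/2)^(163/44) ≈ 0.0767.
C₀ = D/Vd = 1350/22 ≈ 61.364 mcg/mL.
Before the 5th dose, 4 doses have been given. Superposition: Cmin = C₀·(f + f² + … + f^4).
≈ 61.364 × (0.0767 + 0.0059 + 0.0005 + 0.0000) ≈ 61.364 × 0.0831 ≈ 5.099 mcg/mL.

5.1 mcg/mL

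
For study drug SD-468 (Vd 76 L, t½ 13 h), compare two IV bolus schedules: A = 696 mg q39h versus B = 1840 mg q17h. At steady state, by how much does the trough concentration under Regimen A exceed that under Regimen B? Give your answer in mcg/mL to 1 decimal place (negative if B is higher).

-15.1 mcg/mL

Regimen A: f = (1/2)^(39/13) ≈ 0.1250; Cmin,ss = (696/76)·f/(1−f) ≈ 1.308 mcg/mL.
Regimen B: f = (1/2)^(17/13) ≈ 0.4040; Cmin,ss = (1840/76)·f/(1−f) ≈ 16.411 mcg/mL.
Difference ≈ 1.308 − 16.411 ≈ -15.103 mcg/mL.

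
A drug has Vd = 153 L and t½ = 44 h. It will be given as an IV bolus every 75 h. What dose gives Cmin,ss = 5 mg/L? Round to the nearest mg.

τ/t½ = 75/44 ≈ 1.7045, so f = (1/2)^(75/44) ≈ 0.306818.
Cmin,ss = (D/Vd)·f/(1−f), so D = Cmin,ss·Vd·(1−f)/f.
D = 5 × 153 × (1−f)/f ≈ 5 × 153 × 2.25926 ≈ 1728.33 mg.

1728 mg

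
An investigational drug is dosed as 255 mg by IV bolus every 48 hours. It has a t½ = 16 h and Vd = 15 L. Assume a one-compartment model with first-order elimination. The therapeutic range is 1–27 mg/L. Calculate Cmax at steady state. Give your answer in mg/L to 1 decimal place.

19.4 mg/L

τ = 48 h = 3 half-lives, so f = (1/2)^3 = 0.125.
At steady state, R = 1/(1 − 0.125) = 8/7.
Single-dose peak C₀ = D/Vd = 255/15 = 17 mg/L.
Steady-state peak Cmax,ss = C₀·R = 17 × 8/7 ≈ 19.429 mg/L.
Peak 19.4 mg/L vs MTC 27 mg/L: below toxic threshold.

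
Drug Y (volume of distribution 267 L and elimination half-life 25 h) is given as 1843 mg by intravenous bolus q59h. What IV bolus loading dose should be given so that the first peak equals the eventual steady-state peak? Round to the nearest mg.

2289 mg

f = (1/2)^(59/25) ≈ 0.194791; accumulation ratio R = 1/(1−f) ≈ 1.24191.
Loading dose to hit Cmax,ss on first dose: D_load = D_maint·R ≈ 1843 × 1.24191 ≈ 2288.84 mg.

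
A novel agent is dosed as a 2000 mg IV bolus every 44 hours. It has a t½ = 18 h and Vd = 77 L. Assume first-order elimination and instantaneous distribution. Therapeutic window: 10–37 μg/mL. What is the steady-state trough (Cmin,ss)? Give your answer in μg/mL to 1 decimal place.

5.8 μg/mL

τ/t½ = 44/18 ≈ 2.4444, so fraction remaining f = (1/2)^(44/18) ≈ 0.1837.
Each bolus raises the concentration by D/Vd = 2000/77 ≈ 25.974 μg/mL.
Steady-state trough Cmin,ss = C₀·f/(1−f) ≈ 25.974 × 0.1837/0.8163 ≈ 5.845 μg/mL.
Trough 5.8 μg/mL vs MEC 10 μg/mL: subtherapeutic.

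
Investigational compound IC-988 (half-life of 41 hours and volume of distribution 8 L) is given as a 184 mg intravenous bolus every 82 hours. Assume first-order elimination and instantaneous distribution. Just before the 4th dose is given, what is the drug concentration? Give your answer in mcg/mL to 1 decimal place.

f = (1/2)^(τ/t½) = (1/2)^(82/41) ≈ 0.2500.
C₀ = D/Vd = 184/8 ≈ 23.000 mcg/mL.
Before the 4th dose, 3 doses have been given. Superposition: Cmin = C₀·(f + f² + … + f^3).
≈ 23.000 × (0.2500 + 0.0625 + 0.0156) ≈ 23.000 × 0.3281 ≈ 7.546 mcg/mL.

7.5 mcg/mL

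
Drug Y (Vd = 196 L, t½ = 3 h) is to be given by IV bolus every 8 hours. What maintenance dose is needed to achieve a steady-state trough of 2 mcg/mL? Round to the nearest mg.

τ/t½ = 8/3 ≈ 2.6667, so f = (1/2)^(8/3) ≈ 0.157490.
Cmin,ss = (D/Vd)·f/(1−f), so D = Cmin,ss·Vd·(1−f)/f.
D = 2 × 196 × (1−f)/f ≈ 2 × 196 × 5.34961 ≈ 2097.05 mg.

2097 mg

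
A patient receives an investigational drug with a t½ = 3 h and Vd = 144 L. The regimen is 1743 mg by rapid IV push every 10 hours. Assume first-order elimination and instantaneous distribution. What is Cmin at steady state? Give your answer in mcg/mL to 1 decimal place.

k = ln2/t½ = ln2/3 ≈ 0.231049 h⁻¹; fraction remaining f = e^(−kτ) = e^(−0.231049×10) ≈ 0.0992.
Accumulation ratio R = 1/(1 − f) ≈ 1/0.9008 ≈ 1.1101.
Each bolus raises the concentration by D/Vd = 1743/144 ≈ 12.104 mcg/mL.
Cmax,ss = C₀/(1 − f) ≈ 12.104/0.9008 ≈ 13.437 mcg/mL.
One interval later, Cmin,ss = Cmax,ss·e^(−kτ) ≈ 13.437 × 0.0992 ≈ 1.333 mcg/mL.

1.3 mcg/mL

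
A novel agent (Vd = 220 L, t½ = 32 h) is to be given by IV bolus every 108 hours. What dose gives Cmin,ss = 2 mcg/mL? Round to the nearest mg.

τ/t½ = 108/32 ≈ 3.375, so f = (1/2)^(108/32) ≈ 0.096388.
Cmin,ss = (D/Vd)·f/(1−f), so D = Cmin,ss·Vd·(1−f)/f.
D = 2 × 220 × (1−f)/f ≈ 2 × 220 × 9.37474 ≈ 4124.89 mg.

4125 mg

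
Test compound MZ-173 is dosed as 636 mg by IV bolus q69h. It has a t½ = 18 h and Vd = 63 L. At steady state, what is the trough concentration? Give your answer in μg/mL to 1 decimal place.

τ/t½ = 69/18 ≈ 3.8333, so fraction remaining f = (1/2)^(69/18) ≈ 0.0702.
Accumulation ratio R = 1/(1 − f) ≈ 1/0.9298 ≈ 1.0755.
Each bolus raises the concentration by D/Vd = 636/63 ≈ 10.095 μg/mL.
Steady-state peak Cmax,ss = C₀·R ≈ 10.095 × 1.0755 ≈ 10.857 μg/mL.
One interval later, Cmin,ss = Cmax,ss·e^(−kτ) ≈ 10.857 × 0.0702 ≈ 0.762 μg/mL.

0.8 μg/mL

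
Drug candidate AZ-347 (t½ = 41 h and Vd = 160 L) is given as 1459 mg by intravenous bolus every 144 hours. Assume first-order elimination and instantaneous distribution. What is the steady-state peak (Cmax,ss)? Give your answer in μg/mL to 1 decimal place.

τ/t½ = 144/41 ≈ 3.5122, so fraction remaining f = (1/2)^(144/41) ≈ 0.0876.
Accumulation ratio R = 1/(1 − f) ≈ 1/0.9124 ≈ 1.0960.
Each bolus raises the concentration by D/Vd = 1459/160 ≈ 9.119 μg/mL.
Steady-state peak Cmax,ss = C₀·R ≈ 9.119 × 1.0960 ≈ 9.994 μg/mL.

10.0 μg/mL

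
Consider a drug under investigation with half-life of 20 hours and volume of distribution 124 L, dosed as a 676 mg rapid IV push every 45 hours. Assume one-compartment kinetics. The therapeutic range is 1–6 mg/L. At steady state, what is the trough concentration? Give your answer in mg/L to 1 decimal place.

k = ln2/t½ = ln2/20 ≈ 0.034657 h⁻¹; fraction remaining f = e^(−kτ) = e^(−0.034657×45) ≈ 0.2102.
Accumulation ratio R = 1/(1 − f) ≈ 1/0.7898 ≈ 1.2661.
Single-dose peak C₀ = D/Vd = 676/124 ≈ 5.452 mg/L.
Cmax,ss = C₀/(1 − f) ≈ 5.452/0.7898 ≈ 6.903 mg/L.
One interval later, Cmin,ss = Cmax,ss·e^(−kτ) ≈ 6.903 × 0.2102 ≈ 1.451 mg/L.
Trough 1.5 mg/L vs MEC 1 mg/L: adequate.

1.5 mg/L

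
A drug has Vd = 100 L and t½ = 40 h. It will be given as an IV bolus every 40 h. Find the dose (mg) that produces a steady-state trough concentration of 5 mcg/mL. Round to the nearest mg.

500 mg

τ/t½ = 40/40 ≈ 1, so f = (1/2)^(40/40) ≈ 0.500000.
Cmin,ss = (D/Vd)·f/(1−f), so D = Cmin,ss·Vd·(1−f)/f.
D = 5 × 100 × (1−f)/f ≈ 5 × 100 × 1.00000 ≈ 500.00 mg.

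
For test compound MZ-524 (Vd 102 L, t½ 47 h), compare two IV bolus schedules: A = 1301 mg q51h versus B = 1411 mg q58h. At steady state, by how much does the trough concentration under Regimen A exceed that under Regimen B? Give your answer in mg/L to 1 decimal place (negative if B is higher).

Regimen A: f = (1/2)^(51/47) ≈ 0.4714; Cmin,ss = (1301/102)·f/(1−f) ≈ 11.375 mg/L.
Regimen B: f = (1/2)^(58/47) ≈ 0.4251; Cmin,ss = (1411/102)·f/(1−f) ≈ 10.229 mg/L.
Difference ≈ 11.375 − 10.229 ≈ 1.146 mg/L.

1.1 mg/L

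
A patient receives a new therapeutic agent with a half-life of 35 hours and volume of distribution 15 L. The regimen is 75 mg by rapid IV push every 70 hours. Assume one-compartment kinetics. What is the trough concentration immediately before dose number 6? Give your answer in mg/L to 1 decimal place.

1.7 mg/L

f = (1/2)^(τ/t½) = (1/2)^(70/35) ≈ 0.2500.
C₀ = D/Vd = 75/15 ≈ 5.000 mg/L.
Before the 6th dose, 5 doses have been given. Superposition: Cmin = C₀·(f + f² + … + f^5).
≈ 5.000 × (0.2500 + 0.0625 + 0.0156 + 0.0039 + 0.0010) ≈ 5.000 × 0.3330 ≈ 1.665 mg/L.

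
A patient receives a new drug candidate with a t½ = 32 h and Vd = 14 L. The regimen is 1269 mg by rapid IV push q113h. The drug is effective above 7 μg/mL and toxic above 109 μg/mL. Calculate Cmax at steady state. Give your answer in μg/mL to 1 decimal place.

k = ln2/t½ = ln2/32 ≈ 0.021661 h⁻¹; fraction remaining f = e^(−kτ) = e^(−0.021661×113) ≈ 0.0865.
Accumulation ratio R = 1/(1 − f) ≈ 1/0.9135 ≈ 1.0947.
Each bolus raises the concentration by D/Vd = 1269/14 ≈ 90.643 μg/mL.
Steady-state peak Cmax,ss = C₀·R ≈ 90.643 × 1.0947 ≈ 99.227 μg/mL.
Peak 99.2 μg/mL vs MTC 109 μg/mL: below toxic threshold.

99.2 μg/mL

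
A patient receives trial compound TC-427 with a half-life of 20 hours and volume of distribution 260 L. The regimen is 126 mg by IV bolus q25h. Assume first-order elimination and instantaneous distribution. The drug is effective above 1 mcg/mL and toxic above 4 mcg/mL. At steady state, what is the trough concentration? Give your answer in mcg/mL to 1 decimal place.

τ/t½ = 25/20 ≈ 1.25, so fraction remaining f = (1/2)^(25/20) ≈ 0.4204.
Single-dose peak C₀ = D/Vd = 126/260 ≈ 0.485 mcg/mL.
Steady-state trough Cmin,ss = C₀·f/(1−f) ≈ 0.485 × 0.4204/0.5796 ≈ 0.352 mcg/mL.
Trough 0.4 mcg/mL vs MEC 1 mcg/mL: subtherapeutic.

0.4 mcg/mL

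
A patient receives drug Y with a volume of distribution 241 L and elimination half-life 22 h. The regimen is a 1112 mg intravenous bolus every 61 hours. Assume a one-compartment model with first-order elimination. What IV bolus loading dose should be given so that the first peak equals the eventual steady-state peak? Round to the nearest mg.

1303 mg

f = (1/2)^(61/22) ≈ 0.146327; accumulation ratio R = 1/(1−f) ≈ 1.17141.
Loading dose to hit Cmax,ss on first dose: D_load = D_maint·R ≈ 1112 × 1.17141 ≈ 1302.61 mg.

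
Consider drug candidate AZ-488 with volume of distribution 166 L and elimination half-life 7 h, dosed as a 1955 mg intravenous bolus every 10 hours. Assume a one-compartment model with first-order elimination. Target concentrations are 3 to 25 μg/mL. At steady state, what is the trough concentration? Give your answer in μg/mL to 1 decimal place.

k = ln2/t½ = ln2/7 ≈ 0.099021 h⁻¹; fraction remaining f = e^(−kτ) = e^(−0.099021×10) ≈ 0.3715.
Accumulation ratio R = 1/(1 − f) ≈ 1/0.6285 ≈ 1.5911.
Single-dose peak C₀ = D/Vd = 1955/166 ≈ 11.777 μg/mL.
Steady-state peak Cmax,ss = C₀·R ≈ 11.777 × 1.5911 ≈ 18.738 μg/mL.
One interval later, Cmin,ss = Cmax,ss·e^(−kτ) ≈ 18.738 × 0.3715 ≈ 6.961 μg/mL.
Trough 7.0 μg/mL vs MEC 3 μg/mL: adequate.

7.0 μg/mL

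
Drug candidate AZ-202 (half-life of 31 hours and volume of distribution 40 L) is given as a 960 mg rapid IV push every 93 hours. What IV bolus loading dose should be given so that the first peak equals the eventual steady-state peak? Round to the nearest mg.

f = (1/2)^(93/31) ≈ 0.125000; accumulation ratio R = 1/(1−f) ≈ 1.14286.
Loading dose to hit Cmax,ss on first dose: D_load = D_maint·R ≈ 960 × 1.14286 ≈ 1097.15 mg.

1097 mg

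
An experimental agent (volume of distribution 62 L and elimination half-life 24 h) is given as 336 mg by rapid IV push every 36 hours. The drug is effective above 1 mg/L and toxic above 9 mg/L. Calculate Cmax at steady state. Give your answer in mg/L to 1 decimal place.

τ/t½ = 36/24 ≈ 1.5, so fraction remaining f = (1/2)^(36/24) ≈ 0.3536.
Accumulation ratio R = 1/(1 − f) ≈ 1/0.6464 ≈ 1.5470.
Single-dose peak C₀ = D/Vd = 336/62 ≈ 5.419 mg/L.
Steady-state peak Cmax,ss = C₀·R ≈ 5.419 × 1.5470 ≈ 8.383 mg/L.
Peak 8.4 mg/L vs MTC 9 mg/L: below toxic threshold.

8.4 mg/L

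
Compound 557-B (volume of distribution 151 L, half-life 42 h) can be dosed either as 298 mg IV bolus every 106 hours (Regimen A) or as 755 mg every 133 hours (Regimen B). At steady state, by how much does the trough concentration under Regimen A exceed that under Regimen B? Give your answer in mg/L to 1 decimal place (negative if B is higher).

Regimen A: f = (1/2)^(106/42) ≈ 0.1739; Cmin,ss = (298/151)·f/(1−f) ≈ 0.415 mg/L.
Regimen B: f = (1/2)^(133/42) ≈ 0.1114; Cmin,ss = (755/151)·f/(1−f) ≈ 0.627 mg/L.
Difference ≈ 0.415 − 0.627 ≈ -0.212 mg/L.

-0.2 mg/L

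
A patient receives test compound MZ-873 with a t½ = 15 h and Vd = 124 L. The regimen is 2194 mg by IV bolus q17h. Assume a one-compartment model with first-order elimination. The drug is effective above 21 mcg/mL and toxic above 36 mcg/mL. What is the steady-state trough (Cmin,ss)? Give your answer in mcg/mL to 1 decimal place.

Over one 17-h interval, 17/15 ≈ 1.1333 half-lives elapse, leaving f ≈ 0.4559 of each dose.
At steady state, accumulation factor R = 1/(1 − e^(−kτ)) ≈ 1.8379.
Single-dose peak C₀ = D/Vd = 2194/124 ≈ 17.694 mcg/mL.
Steady-state peak Cmax,ss = C₀·R ≈ 17.694 × 1.8379 ≈ 32.520 mcg/mL.
One interval later, Cmin,ss = Cmax,ss·e^(−kτ) ≈ 32.520 × 0.4559 ≈ 14.826 mcg/mL.
Trough 14.8 mcg/mL vs MEC 21 mcg/mL: subtherapeutic.

14.8 mcg/mL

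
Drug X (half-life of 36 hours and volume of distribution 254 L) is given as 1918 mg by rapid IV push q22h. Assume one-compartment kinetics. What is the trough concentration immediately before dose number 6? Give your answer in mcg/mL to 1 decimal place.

12.6 mcg/mL

f = (1/2)^(τ/t½) = (1/2)^(22/36) ≈ 0.6547.
C₀ = D/Vd = 1918/254 ≈ 7.551 mcg/mL.
Before the 6th dose, 5 doses have been given. Superposition: Cmin = C₀·(f + f² + … + f^5).
≈ 7.551 × (0.6547 + 0.4286 + 0.2806 + 0.1837 + 0.1203) ≈ 7.551 × 1.6679 ≈ 12.594 mcg/mL.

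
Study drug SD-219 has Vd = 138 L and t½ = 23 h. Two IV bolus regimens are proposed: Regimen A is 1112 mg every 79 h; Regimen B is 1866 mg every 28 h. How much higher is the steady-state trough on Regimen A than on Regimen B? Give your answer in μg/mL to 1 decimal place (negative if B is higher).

-9.4 μg/mL

Regimen A: f = (1/2)^(79/23) ≈ 0.0925; Cmin,ss = (1112/138)·f/(1−f) ≈ 0.821 μg/mL.
Regimen B: f = (1/2)^(28/23) ≈ 0.4301; Cmin,ss = (1866/138)·f/(1−f) ≈ 10.205 μg/mL.
Difference ≈ 0.821 − 10.205 ≈ -9.384 μg/mL.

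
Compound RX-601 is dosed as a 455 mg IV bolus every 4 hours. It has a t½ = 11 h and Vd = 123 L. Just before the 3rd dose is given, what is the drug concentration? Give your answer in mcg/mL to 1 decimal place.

f = (1/2)^(τ/t½) = (1/2)^(4/11) ≈ 0.7772.
C₀ = D/Vd = 455/123 ≈ 3.699 mcg/mL.
Before the 3rd dose, 2 doses have been given. Superposition: Cmin = C₀·(f + f²).
≈ 3.699 × (0.7772 + 0.6040) ≈ 3.699 × 1.3812 ≈ 5.109 mcg/mL.

5.1 mcg/mL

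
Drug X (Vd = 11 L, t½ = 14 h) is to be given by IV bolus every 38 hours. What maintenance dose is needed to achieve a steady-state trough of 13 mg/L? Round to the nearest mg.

795 mg

τ/t½ = 38/14 ≈ 2.7143, so f = (1/2)^(38/14) ≈ 0.152377.
Cmin,ss = (D/Vd)·f/(1−f), so D = Cmin,ss·Vd·(1−f)/f.
D = 13 × 11 × (1−f)/f ≈ 13 × 11 × 5.56267 ≈ 795.46 mg.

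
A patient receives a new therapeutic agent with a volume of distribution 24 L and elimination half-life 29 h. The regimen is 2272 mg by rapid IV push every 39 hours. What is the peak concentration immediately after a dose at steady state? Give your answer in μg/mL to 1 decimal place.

τ/t½ = 39/29 ≈ 1.3448, so fraction remaining f = (1/2)^(39/29) ≈ 0.3937.
At steady state, accumulation factor R = 1/(1 − e^(−kτ)) ≈ 1.6493.
Single-dose peak C₀ = D/Vd = 2272/24 ≈ 94.667 μg/mL.
Steady-state peak Cmax,ss = C₀·R ≈ 94.667 × 1.6493 ≈ 156.134 μg/mL.

156.1 μg/mL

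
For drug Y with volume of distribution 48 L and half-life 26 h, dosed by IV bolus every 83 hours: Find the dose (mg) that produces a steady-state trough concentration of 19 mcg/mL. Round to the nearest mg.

7424 mg

τ/t½ = 83/26 ≈ 3.1923, so f = (1/2)^(83/26) ≈ 0.109401.
Cmin,ss = (D/Vd)·f/(1−f), so D = Cmin,ss·Vd·(1−f)/f.
D = 19 × 48 × (1−f)/f ≈ 19 × 48 × 8.14068 ≈ 7424.30 mg.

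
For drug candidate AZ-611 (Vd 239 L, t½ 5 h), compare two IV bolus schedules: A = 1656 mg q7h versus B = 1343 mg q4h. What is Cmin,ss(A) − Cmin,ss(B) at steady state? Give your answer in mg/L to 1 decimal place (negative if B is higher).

Regimen A: f = (1/2)^(7/5) ≈ 0.3789; Cmin,ss = (1656/239)·f/(1−f) ≈ 4.227 mg/L.
Regimen B: f = (1/2)^(4/5) ≈ 0.5743; Cmin,ss = (1343/239)·f/(1−f) ≈ 7.581 mg/L.
Difference ≈ 4.227 − 7.581 ≈ -3.354 mg/L.

-3.4 mg/L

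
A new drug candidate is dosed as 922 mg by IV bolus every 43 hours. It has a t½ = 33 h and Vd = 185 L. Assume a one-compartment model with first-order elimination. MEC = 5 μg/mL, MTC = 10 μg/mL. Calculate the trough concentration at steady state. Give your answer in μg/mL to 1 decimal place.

3.4 μg/mL

Over one 43-h interval, 43/33 ≈ 1.303 half-lives elapse, leaving f ≈ 0.4053 of each dose.
At steady state, accumulation factor R = 1/(1 − e^(−kτ)) ≈ 1.6815.
Each bolus raises the concentration by D/Vd = 922/185 ≈ 4.984 μg/mL.
Cmax,ss = C₀/(1 − f) ≈ 4.984/0.5947 ≈ 8.381 μg/mL.
One interval later, Cmin,ss = Cmax,ss·e^(−kτ) ≈ 8.381 × 0.4053 ≈ 3.397 μg/mL.
Trough 3.4 μg/mL vs MEC 5 μg/mL: subtherapeutic.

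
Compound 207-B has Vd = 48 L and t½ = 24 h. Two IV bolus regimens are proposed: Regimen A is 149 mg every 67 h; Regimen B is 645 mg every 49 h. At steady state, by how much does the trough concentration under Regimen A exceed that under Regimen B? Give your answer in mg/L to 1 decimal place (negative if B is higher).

Regimen A: f = (1/2)^(67/24) ≈ 0.1444; Cmin,ss = (149/48)·f/(1−f) ≈ 0.524 mg/L.
Regimen B: f = (1/2)^(49/24) ≈ 0.2429; Cmin,ss = (645/48)·f/(1−f) ≈ 4.311 mg/L.
Difference ≈ 0.524 − 4.311 ≈ -3.787 mg/L.

-3.8 mg/L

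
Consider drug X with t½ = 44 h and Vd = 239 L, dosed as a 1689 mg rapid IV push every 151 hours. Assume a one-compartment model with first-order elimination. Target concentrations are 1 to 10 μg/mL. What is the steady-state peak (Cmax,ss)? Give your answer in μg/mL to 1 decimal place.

7.8 μg/mL

k = ln2/t½ = ln2/44 ≈ 0.015753 h⁻¹; fraction remaining f = e^(−kτ) = e^(−0.015753×151) ≈ 0.0927.
At steady state, accumulation factor R = 1/(1 − e^(−kτ)) ≈ 1.1022.
Single-dose peak C₀ = D/Vd = 1689/239 ≈ 7.067 μg/mL.
Steady-state peak Cmax,ss = C₀·R ≈ 7.067 × 1.1022 ≈ 7.789 μg/mL.
Peak 7.8 μg/mL vs MTC 10 μg/mL: below toxic threshold.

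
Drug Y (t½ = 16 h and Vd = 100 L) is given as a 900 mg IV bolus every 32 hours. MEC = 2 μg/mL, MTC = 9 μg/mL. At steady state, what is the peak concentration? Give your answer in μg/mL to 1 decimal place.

12.0 μg/mL

The dosing interval is 2 half-lives, so f = 2^(−2) = 0.25.
At steady state, R = 1/(1 − 0.25) = 4/3.
Single-dose peak C₀ = D/Vd = 900/100 = 9 μg/mL.
Steady-state peak Cmax,ss = C₀·R = 9 × 4/3 ≈ 12.000 μg/mL.
Peak 12.0 μg/mL vs MTC 9 μg/mL: exceeds toxic threshold.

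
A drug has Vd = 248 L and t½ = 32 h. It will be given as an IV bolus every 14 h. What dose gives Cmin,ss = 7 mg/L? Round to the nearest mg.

τ/t½ = 14/32 ≈ 0.4375, so f = (1/2)^(14/32) ≈ 0.738413.
Cmin,ss = (D/Vd)·f/(1−f), so D = Cmin,ss·Vd·(1−f)/f.
D = 7 × 248 × (1−f)/f ≈ 7 × 248 × 0.35426 ≈ 615.00 mg.

615 mg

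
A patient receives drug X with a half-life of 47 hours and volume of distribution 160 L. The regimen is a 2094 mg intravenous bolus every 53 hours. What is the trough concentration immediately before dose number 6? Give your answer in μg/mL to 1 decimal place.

f = (1/2)^(τ/t½) = (1/2)^(53/47) ≈ 0.4577.
C₀ = D/Vd = 2094/160 ≈ 13.088 μg/mL.
Before the 6th dose, 5 doses have been given. Superposition: Cmin = C₀·(f + f² + … + f^5).
≈ 13.088 × (0.4577 + 0.2095 + 0.0959 + 0.0439 + 0.0201) ≈ 13.088 × 0.8271 ≈ 10.825 μg/mL.

10.8 μg/mL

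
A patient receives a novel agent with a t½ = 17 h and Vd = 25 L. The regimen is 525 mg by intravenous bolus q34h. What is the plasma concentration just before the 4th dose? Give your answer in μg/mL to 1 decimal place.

6.9 μg/mL

f = (1/2)^(τ/t½) = (1/2)^(34/17) ≈ 0.2500.
C₀ = D/Vd = 525/25 ≈ 21.000 μg/mL.
Before the 4th dose, 3 doses have been given. Superposition: Cmin = C₀·(f + f² + … + f^3).
≈ 21.000 × (0.2500 + 0.0625 + 0.0156) ≈ 21.000 × 0.3281 ≈ 6.890 μg/mL.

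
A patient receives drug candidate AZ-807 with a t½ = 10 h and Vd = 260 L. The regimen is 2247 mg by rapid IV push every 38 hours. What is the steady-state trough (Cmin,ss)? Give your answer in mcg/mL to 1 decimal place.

0.7 mcg/mL

τ/t½ = 38/10 ≈ 3.8, so fraction remaining f = (1/2)^(38/10) ≈ 0.0718.
At steady state, accumulation factor R = 1/(1 − e^(−kτ)) ≈ 1.0774.
Each bolus raises the concentration by D/Vd = 2247/260 ≈ 8.642 mcg/mL.
Steady-state peak Cmax,ss = C₀·R ≈ 8.642 × 1.0774 ≈ 9.311 mcg/mL.
One interval later, Cmin,ss = Cmax,ss·e^(−kτ) ≈ 9.311 × 0.0718 ≈ 0.669 mcg/mL.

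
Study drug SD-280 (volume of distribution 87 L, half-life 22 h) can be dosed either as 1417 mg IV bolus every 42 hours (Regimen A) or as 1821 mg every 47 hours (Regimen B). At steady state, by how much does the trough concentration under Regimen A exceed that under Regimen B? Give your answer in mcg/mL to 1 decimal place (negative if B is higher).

Regimen A: f = (1/2)^(42/22) ≈ 0.2663; Cmin,ss = (1417/87)·f/(1−f) ≈ 5.912 mcg/mL.
Regimen B: f = (1/2)^(47/22) ≈ 0.2275; Cmin,ss = (1821/87)·f/(1−f) ≈ 6.164 mcg/mL.
Difference ≈ 5.912 − 6.164 ≈ -0.252 mcg/mL.

-0.3 mcg/mL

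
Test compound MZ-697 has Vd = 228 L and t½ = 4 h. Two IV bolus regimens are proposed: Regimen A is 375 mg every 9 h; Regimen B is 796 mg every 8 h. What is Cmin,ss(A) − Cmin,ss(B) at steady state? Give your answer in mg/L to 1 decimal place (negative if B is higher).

Regimen A: f = (1/2)^(9/4) ≈ 0.2102; Cmin,ss = (375/228)·f/(1−f) ≈ 0.438 mg/L.
Regimen B: f = (1/2)^(8/4) ≈ 0.2500; Cmin,ss = (796/228)·f/(1−f) ≈ 1.164 mg/L.
Difference ≈ 0.438 − 1.164 ≈ -0.726 mg/L.

-0.7 mg/L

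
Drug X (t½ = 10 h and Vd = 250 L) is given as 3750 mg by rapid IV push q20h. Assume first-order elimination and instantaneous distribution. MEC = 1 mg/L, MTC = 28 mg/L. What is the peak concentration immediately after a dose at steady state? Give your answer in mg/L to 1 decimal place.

The dosing interval is 2 half-lives, so f = 2^(−2) = 0.25.
Accumulation ratio R = 1/(1 − f) = 1/0.75 = 4/3.
Single-dose peak C₀ = D/Vd = 3750/250 = 15 mg/L.
Steady-state peak Cmax,ss = C₀·R = 15 × 4/3 ≈ 20.000 mg/L.
Peak 20.0 mg/L vs MTC 28 mg/L: below toxic threshold.

20.0 mg/L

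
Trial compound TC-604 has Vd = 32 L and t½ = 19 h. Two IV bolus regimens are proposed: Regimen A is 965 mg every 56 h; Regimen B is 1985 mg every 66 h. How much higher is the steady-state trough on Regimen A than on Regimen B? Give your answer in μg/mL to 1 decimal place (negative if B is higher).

Regimen A: f = (1/2)^(56/19) ≈ 0.1296; Cmin,ss = (965/32)·f/(1−f) ≈ 4.490 μg/mL.
Regimen B: f = (1/2)^(66/19) ≈ 0.0900; Cmin,ss = (1985/32)·f/(1−f) ≈ 6.135 μg/mL.
Difference ≈ 4.490 − 6.135 ≈ -1.645 μg/mL.

-1.6 μg/mL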